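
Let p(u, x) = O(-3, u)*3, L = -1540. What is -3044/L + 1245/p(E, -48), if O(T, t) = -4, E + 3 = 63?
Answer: -156731/1540 ≈ -101.77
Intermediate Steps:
E = 60 (E = -3 + 63 = 60)
p(u, x) = -12 (p(u, x) = -4*3 = -12)
-3044/L + 1245/p(E, -48) = -3044/(-1540) + 1245/(-12) = -3044*(-1/1540) + 1245*(-1/12) = 761/385 - 415/4 = -156731/1540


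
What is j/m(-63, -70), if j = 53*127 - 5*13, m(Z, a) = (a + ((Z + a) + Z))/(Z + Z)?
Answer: 59994/19 ≈ 3157.6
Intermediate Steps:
m(Z, a) = (2*Z + 2*a)/(2*Z) (m(Z, a) = (a + (a + 2*Z))/((2*Z)) = (2*Z + 2*a)*(1/(2*Z)) = (2*Z + 2*a)/(2*Z))
j = 6666 (j = 6731 - 65 = 6666)
j/m(-63, -70) = 6666/(((-63 - 70)/(-63))) = 6666/((-1/63*(-133))) = 6666/(19/9) = 6666*(9/19) = 59994/19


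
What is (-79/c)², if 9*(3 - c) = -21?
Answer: 56169/256 ≈ 219.41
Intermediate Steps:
c = 16/3 (c = 3 - ⅑*(-21) = 3 + 7/3 = 16/3 ≈ 5.3333)
(-79/c)² = (-79/16/3)² = (-79*3/16)² = (-237/16)² = 56169/256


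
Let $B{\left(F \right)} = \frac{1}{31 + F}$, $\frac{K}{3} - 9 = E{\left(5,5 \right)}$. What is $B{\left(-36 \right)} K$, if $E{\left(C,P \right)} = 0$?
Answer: $- \frac{27}{5} \approx -5.4$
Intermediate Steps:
$K = 27$ ($K = 27 + 3 \cdot 0 = 27 + 0 = 27$)
$B{\left(-36 \right)} K = \frac{1}{31 - 36} \cdot 27 = \frac{1}{-5} \cdot 27 = \left(- \frac{1}{5}\right) 27 = - \frac{27}{5}$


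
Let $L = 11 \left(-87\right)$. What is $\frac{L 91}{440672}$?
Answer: $- \frac{87087}{440672} \approx -0.19762$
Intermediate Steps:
$L = -957$
$\frac{L 91}{440672} = \frac{\left(-957\right) 91}{440672} = \left(-87087\right) \frac{1}{440672} = - \frac{87087}{440672}$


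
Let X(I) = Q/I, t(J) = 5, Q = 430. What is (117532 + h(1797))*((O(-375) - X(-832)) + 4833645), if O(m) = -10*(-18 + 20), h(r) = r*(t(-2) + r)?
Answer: 3373827146784545/208 ≈ 1.6220e+13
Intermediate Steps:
h(r) = r*(5 + r)
O(m) = -20 (O(m) = -10*2 = -20)
X(I) = 430/I
(117532 + h(1797))*((O(-375) - X(-832)) + 4833645) = (117532 + 1797*(5 + 1797))*((-20 - 430/(-832)) + 4833645) = (117532 + 1797*1802)*((-20 - 430*(-1)/832) + 4833645) = (117532 + 3238194)*((-20 - 1*(-215/416)) + 4833645) = 3355726*((-20 + 215/416) + 4833645) = 3355726*(-8105/416 + 4833645) = 3355726*(2010788215/416) = 3373827146784545/208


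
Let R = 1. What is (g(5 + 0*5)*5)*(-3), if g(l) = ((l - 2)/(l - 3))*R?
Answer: -45/2 ≈ -22.500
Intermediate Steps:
g(l) = (-2 + l)/(-3 + l) (g(l) = ((l - 2)/(l - 3))*1 = ((-2 + l)/(-3 + l))*1 = (-2 + l)/(-3 + l))
(g(5 + 0*5)*5)*(-3) = (((-2 + (5 + 0*5))/(-3 + (5 + 0*5)))*5)*(-3) = (((-2 + (5 + 0))/(-3 + (5 + 0)))*5)*(-3) = (((-2 + 5)/(-3 + 5))*5)*(-3) = ((3/2)*5)*(-3) = (15/2)*(-3) = -45/2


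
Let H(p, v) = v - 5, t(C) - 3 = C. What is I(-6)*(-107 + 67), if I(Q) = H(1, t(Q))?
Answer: 320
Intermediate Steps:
t(C) = 3 + C
H(p, v) = -5 + v
I(Q) = -2 + Q (I(Q) = -5 + (3 + Q) = -2 + Q)
I(-6)*(-107 + 67) = (-2 - 6)*(-107 + 67) = -8*(-40) = 320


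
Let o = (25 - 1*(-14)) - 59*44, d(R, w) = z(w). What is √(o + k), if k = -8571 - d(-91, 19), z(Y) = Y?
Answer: I*√11147 ≈ 105.58*I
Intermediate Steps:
d(R, w) = w
o = -2557 (o = (25 + 14) - 2596 = 39 - 2596 = -2557)
k = -8590 (k = -8571 - 1*19 = -8571 - 19 = -8590)
√(o + k) = √(-2557 - 8590) = √(-11147) = I*√11147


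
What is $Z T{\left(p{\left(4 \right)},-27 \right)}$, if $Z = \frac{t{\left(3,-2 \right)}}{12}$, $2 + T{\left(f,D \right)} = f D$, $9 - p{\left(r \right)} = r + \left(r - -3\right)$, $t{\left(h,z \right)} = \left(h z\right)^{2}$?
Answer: $156$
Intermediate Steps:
$t{\left(h,z \right)} = h^{2} z^{2}$
$p{\left(r \right)} = 6 - 2 r$ ($p{\left(r \right)} = 9 - \left(r + \left(r - -3\right)\right) = 9 - \left(r + \left(r + 3\right)\right) = 9 - \left(r + \left(3 + r\right)\right) = 9 - \left(3 + 2 r\right) = 6 - 2 r$)
$T{\left(f,D \right)} = -2 + D f$ ($T{\left(f,D \right)} = -2 + f D = -2 + D f$)
$Z = 3$ ($Z = \frac{3^{2} \left(-2\right)^{2}}{12} = 9 \cdot 4 \cdot \frac{1}{12} = 36 \cdot \frac{1}{12} = 3$)
$Z T{\left(p{\left(4 \right)},-27 \right)} = 3 \left(-2 - 27 \left(6 - 8\right)\right) = 3 \left(-2 - -54\right) = 3 \left(-2 + 54\right) = 3 \cdot 52 = 156$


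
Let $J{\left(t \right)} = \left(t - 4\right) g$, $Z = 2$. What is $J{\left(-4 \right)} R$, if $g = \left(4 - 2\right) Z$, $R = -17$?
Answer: $544$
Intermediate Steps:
$g = 4$ ($g = \left(4 - 2\right) 2 = 2 \cdot 2 = 4$)
$J{\left(t \right)} = -16 + 4 t$ ($J{\left(t \right)} = \left(t - 4\right) 4 = \left(-4 + t\right) 4 = -16 + 4 t$)
$J{\left(-4 \right)} R = \left(-16 + 4 \left(-4\right)\right) \left(-17\right) = \left(-16 - 16\right) \left(-17\right) = \left(-32\right) \left(-17\right) = 544$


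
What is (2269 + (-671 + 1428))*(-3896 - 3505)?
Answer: -22395426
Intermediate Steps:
(2269 + (-671 + 1428))*(-3896 - 3505) = (2269 + 757)*(-7401) = 3026*(-7401) = -22395426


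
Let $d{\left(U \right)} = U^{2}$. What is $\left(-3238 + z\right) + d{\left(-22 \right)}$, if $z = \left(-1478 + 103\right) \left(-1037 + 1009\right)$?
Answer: $35746$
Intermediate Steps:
$z = 38500$ ($z = \left(-1375\right) \left(-28\right) = 38500$)
$\left(-3238 + z\right) + d{\left(-22 \right)} = \left(-3238 + 38500\right) + \left(-22\right)^{2} = 35262 + 484 = 35746$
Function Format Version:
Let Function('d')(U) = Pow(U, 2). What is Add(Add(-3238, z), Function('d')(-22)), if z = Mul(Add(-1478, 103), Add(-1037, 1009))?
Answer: 35746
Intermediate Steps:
z = 38500 (z = Mul(-1375, -28) = 38500)
Add(Add(-3238, z), Function('d')(-22)) = Add(Add(-3238, 38500), Pow(-22, 2)) = Add(35262, 484) = 35746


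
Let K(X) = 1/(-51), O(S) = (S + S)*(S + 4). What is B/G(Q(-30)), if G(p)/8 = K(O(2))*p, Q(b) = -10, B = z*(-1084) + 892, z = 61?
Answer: -207927/5 ≈ -41585.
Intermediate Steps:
B = -65232 (B = 61*(-1084) + 892 = -66124 + 892 = -65232)
O(S) = 2*S*(4 + S) (O(S) = (2*S)*(4 + S) = 2*S*(4 + S))
K(X) = -1/51
G(p) = -8*p/51 (G(p) = 8*(-p/51) = -8*p/51)
B/G(Q(-30)) = -65232/((-8/51*(-10))) = -65232/80/51 = -65232*51/80 = -207927/5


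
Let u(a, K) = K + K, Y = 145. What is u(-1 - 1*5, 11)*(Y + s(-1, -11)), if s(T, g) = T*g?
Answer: 3432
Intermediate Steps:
u(a, K) = 2*K
u(-1 - 1*5, 11)*(Y + s(-1, -11)) = (2*11)*(145 - 1*(-11)) = 22*(145 + 11) = 22*156 = 3432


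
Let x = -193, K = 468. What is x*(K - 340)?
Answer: -24704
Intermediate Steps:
x*(K - 340) = -193*(468 - 340) = -193*128 = -24704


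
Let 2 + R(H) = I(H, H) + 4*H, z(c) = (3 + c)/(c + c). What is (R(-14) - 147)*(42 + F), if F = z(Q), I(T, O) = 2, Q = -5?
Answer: -42833/5 ≈ -8566.6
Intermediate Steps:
z(c) = (3 + c)/(2*c) (z(c) = (3 + c)/((2*c)) = (3 + c)*(1/(2*c)) = (3 + c)/(2*c))
F = ⅕ (F = (½)*(3 - 5)/(-5) = (½)*(-⅕)*(-2) = ⅕ ≈ 0.20000)
R(H) = 4*H (R(H) = -2 + (2 + 4*H) = 4*H)
(R(-14) - 147)*(42 + F) = (4*(-14) - 147)*(42 + ⅕) = (-56 - 147)*(211/5) = -203*211/5 = -42833/5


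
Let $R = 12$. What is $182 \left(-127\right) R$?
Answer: $-277368$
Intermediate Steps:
$182 \left(-127\right) R = 182 \left(-127\right) 12 = \left(-23114\right) 12 = -277368$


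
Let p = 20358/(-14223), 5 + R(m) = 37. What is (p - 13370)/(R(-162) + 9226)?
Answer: -31696978/21946089 ≈ -1.4443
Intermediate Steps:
R(m) = 32 (R(m) = -5 + 37 = 32)
p = -6786/4741 (p = 20358*(-1/14223) = -6786/4741 ≈ -1.4313)
(p - 13370)/(R(-162) + 9226) = (-6786/4741 - 13370)/(32 + 9226) = -63393956/4741/9258 = -63393956/4741*1/9258 = -31696978/21946089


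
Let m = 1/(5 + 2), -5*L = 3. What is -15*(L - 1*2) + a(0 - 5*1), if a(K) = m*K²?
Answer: 298/7 ≈ 42.571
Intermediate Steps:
L = -⅗ (L = -⅕*3 = -⅗ ≈ -0.60000)
m = ⅐ (m = 1/7 = ⅐ ≈ 0.14286)
a(K) = K²/7
-15*(L - 1*2) + a(0 - 5*1) = -15*(-⅗ - 1*2) + (0 - 5*1)²/7 = -15*(-⅗ - 2) + (0 - 5)²/7 = -15*(-13/5) + (⅐)*(-5)² = 39 + (⅐)*25 = 39 + 25/7 = 298/7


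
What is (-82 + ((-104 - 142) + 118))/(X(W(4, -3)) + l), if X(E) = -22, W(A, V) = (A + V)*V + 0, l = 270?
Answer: -105/124 ≈ -0.84677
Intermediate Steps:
W(A, V) = V*(A + V) (W(A, V) = V*(A + V) + 0 = V*(A + V))
(-82 + ((-104 - 142) + 118))/(X(W(4, -3)) + l) = (-82 + ((-104 - 142) + 118))/(-22 + 270) = (-82 + (-246 + 118))/248 = (-82 - 128)*(1/248) = -210*1/248 = -105/124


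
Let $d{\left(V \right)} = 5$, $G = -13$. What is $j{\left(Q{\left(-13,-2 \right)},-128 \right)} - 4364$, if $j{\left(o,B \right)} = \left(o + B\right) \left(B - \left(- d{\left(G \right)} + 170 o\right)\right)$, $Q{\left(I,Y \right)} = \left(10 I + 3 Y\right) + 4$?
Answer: $-5806784$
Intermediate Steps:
$Q{\left(I,Y \right)} = 4 + 3 Y + 10 I$ ($Q{\left(I,Y \right)} = \left(3 Y + 10 I\right) + 4 = 4 + 3 Y + 10 I$)
$j{\left(o,B \right)} = \left(B + o\right) \left(5 + B - 170 o\right)$ ($j{\left(o,B \right)} = \left(o + B\right) \left(B - \left(-5 + 170 o\right)\right) = \left(B + o\right) \left(B - \left(-5 + 170 o\right)\right) = \left(B + o\right) \left(5 + B - 170 o\right)$)
$j{\left(Q{\left(-13,-2 \right)},-128 \right)} - 4364 = \left(\left(-128\right)^{2} - 170 \left(4 + 3 \left(-2\right) + 10 \left(-13\right)\right)^{2} + 5 \left(-128\right) + 5 \left(4 + 3 \left(-2\right) + 10 \left(-13\right)\right) - - 21632 \left(4 + 3 \left(-2\right) + 10 \left(-13\right)\right)\right) - 4364 = \left(16384 - 170 \left(4 - 6 - 130\right)^{2} - 640 + 5 \left(4 - 6 - 130\right) - - 21632 \left(4 - 6 - 130\right)\right) - 4364 = \left(16384 - 170 \left(-132\right)^{2} - 640 + 5 \left(-132\right) - \left(-21632\right) \left(-132\right)\right) - 4364 = \left(16384 - 2962080 - 640 - 660 - 2855424\right) - 4364 = -5802420 - 4364 = -5806784$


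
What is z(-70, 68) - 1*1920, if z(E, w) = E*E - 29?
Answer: 2951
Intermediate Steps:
z(E, w) = -29 + E**2 (z(E, w) = E**2 - 29 = -29 + E**2)
z(-70, 68) - 1*1920 = (-29 + (-70)**2) - 1*1920 = (-29 + 4900) - 1920 = 4871 - 1920 = 2951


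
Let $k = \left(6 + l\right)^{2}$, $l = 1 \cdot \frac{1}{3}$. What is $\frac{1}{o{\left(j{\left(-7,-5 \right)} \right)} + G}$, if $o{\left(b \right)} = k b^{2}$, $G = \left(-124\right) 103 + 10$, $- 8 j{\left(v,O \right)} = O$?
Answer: $- \frac{576}{7341887} \approx -7.8454 \cdot 10^{-5}$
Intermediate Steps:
$l = \frac{1}{3}$ ($l = 1 \cdot \frac{1}{3} = \frac{1}{3} \approx 0.33333$)
$j{\left(v,O \right)} = - \frac{O}{8}$
$k = \frac{361}{9}$ ($k = \left(6 + \frac{1}{3}\right)^{2} = \left(\frac{19}{3}\right)^{2} = \frac{361}{9} \approx 40.111$)
$G = -12762$ ($G = -12772 + 10 = -12762$)
$o{\left(b \right)} = \frac{361 b^{2}}{9}$
$\frac{1}{o{\left(j{\left(-7,-5 \right)} \right)} + G} = \frac{1}{\frac{361 \left(\left(- \frac{1}{8}\right) \left(-5\right)\right)^{2}}{9} - 12762} = \frac{1}{\frac{361 \left(\frac{5}{8}\right)^{2}}{9} - 12762} = \frac{1}{\frac{361}{9} \cdot \frac{25}{64} - 12762} = \frac{1}{\frac{9025}{576} - 12762} = \frac{1}{- \frac{7341887}{576}} = - \frac{576}{7341887}$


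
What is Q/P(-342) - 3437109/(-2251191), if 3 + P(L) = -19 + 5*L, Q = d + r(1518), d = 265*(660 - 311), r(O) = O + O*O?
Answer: -1797713028223/1299687604 ≈ -1383.2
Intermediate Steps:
r(O) = O + O**2
d = 92485 (d = 265*349 = 92485)
Q = 2398327 (Q = 92485 + 1518*(1 + 1518) = 92485 + 1518*1519 = 92485 + 2305842 = 2398327)
P(L) = -22 + 5*L (P(L) = -3 + (-19 + 5*L) = -22 + 5*L)
Q/P(-342) - 3437109/(-2251191) = 2398327/(-22 + 5*(-342)) - 3437109/(-2251191) = 2398327/(-22 - 1710) - 3437109*(-1/2251191) = 2398327/(-1732) + 1145703/750397 = 2398327*(-1/1732) + 1145703/750397 = -2398327/1732 + 1145703/750397 = -1797713028223/1299687604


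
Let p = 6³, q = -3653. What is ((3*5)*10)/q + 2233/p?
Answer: 8124749/789048 ≈ 10.297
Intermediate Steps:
p = 216
((3*5)*10)/q + 2233/p = ((3*5)*10)/(-3653) + 2233/216 = (15*10)*(-1/3653) + 2233*(1/216) = 150*(-1/3653) + 2233/216 = -150/3653 + 2233/216 = 8124749/789048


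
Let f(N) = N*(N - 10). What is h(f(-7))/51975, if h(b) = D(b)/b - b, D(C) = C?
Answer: -118/51975 ≈ -0.0022703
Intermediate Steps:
f(N) = N*(-10 + N)
h(b) = 1 - b (h(b) = b/b - b = 1 - b)
h(f(-7))/51975 = (1 - (-7)*(-10 - 7))/51975 = (1 - (-7)*(-17))*(1/51975) = (1 - 1*119)*(1/51975) = (1 - 119)*(1/51975) = -118*1/51975 = -118/51975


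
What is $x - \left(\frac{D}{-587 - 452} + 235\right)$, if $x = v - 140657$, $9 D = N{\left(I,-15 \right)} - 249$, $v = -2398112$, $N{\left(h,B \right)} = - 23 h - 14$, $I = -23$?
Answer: $- \frac{23742226138}{9351} \approx -2.539 \cdot 10^{6}$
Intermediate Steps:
$N{\left(h,B \right)} = -14 - 23 h$
$D = \frac{266}{9}$ ($D = \frac{\left(-14 - -529\right) - 249}{9} = \frac{\left(-14 + 529\right) - 249}{9} = \frac{515 - 249}{9} = \frac{1}{9} \cdot 266 = \frac{266}{9} \approx 29.556$)
$x = -2538769$ ($x = -2398112 - 140657 = -2538769$)
$x - \left(\frac{D}{-587 - 452} + 235\right) = -2538769 - \left(\frac{266}{9 \left(-587 - 452\right)} + 235\right) = -2538769 - \left(\frac{266}{9 \left(-1039\right)} + 235\right) = -2538769 - \left(\frac{266}{9} \left(- \frac{1}{1039}\right) + 235\right) = -2538769 - \left(- \frac{266}{9351} + 235\right) = -2538769 - \frac{2197219}{9351} = - \frac{23742226138}{9351}$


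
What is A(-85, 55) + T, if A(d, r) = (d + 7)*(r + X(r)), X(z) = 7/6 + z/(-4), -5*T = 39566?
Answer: -112217/10 ≈ -11222.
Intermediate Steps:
T = -39566/5 (T = -⅕*39566 = -39566/5 ≈ -7913.2)
X(z) = 7/6 - z/4 (X(z) = 7*(⅙) + z*(-¼) = 7/6 - z/4)
A(d, r) = (7 + d)*(7/6 + 3*r/4) (A(d, r) = (d + 7)*(r + (7/6 - r/4)) = (7 + d)*(7/6 + 3*r/4))
A(-85, 55) + T = (49/6 + (7/6)*(-85) + (21/4)*55 + (¾)*(-85)*55) - 39566/5 = (49/6 - 595/6 + 1155/4 - 14025/4) - 39566/5 = -6617/2 - 39566/5 = -112217/10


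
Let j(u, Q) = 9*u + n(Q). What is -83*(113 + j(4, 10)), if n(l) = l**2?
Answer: -20667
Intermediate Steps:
j(u, Q) = Q**2 + 9*u (j(u, Q) = 9*u + Q**2 = Q**2 + 9*u)
-83*(113 + j(4, 10)) = -83*(113 + (10**2 + 9*4)) = -83*(113 + (100 + 36)) = -83*(113 + 136) = -83*249 = -20667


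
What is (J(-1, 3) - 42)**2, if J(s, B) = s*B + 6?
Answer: 1521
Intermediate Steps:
J(s, B) = 6 + B*s (J(s, B) = B*s + 6 = 6 + B*s)
(J(-1, 3) - 42)**2 = ((6 + 3*(-1)) - 42)**2 = ((6 - 3) - 42)**2 = (3 - 42)**2 = (-39)**2 = 1521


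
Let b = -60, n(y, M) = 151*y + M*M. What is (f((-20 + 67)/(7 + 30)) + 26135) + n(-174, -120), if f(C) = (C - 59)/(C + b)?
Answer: 30991289/2173 ≈ 14262.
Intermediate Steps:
n(y, M) = M**2 + 151*y (n(y, M) = 151*y + M**2 = M**2 + 151*y)
f(C) = (-59 + C)/(-60 + C) (f(C) = (C - 59)/(C - 60) = (-59 + C)/(-60 + C))
(f((-20 + 67)/(7 + 30)) + 26135) + n(-174, -120) = ((-59 + (-20 + 67)/(7 + 30))/(-60 + (-20 + 67)/(7 + 30)) + 26135) + ((-120)**2 + 151*(-174)) = ((-59 + 47/37)/(-60 + 47/37) + 26135) + (14400 - 26274) = ((-59 + 47*(1/37))/(-60 + 47*(1/37)) + 26135) - 11874 = ((-59 + 47/37)/(-60 + 47/37) + 26135) - 11874 = (-2136/37/(-2173/37) + 26135) - 11874 = (-37/2173*(-2136/37) + 26135) - 11874 = (2136/2173 + 26135) - 11874 = 56793491/2173 - 11874 = 30991289/2173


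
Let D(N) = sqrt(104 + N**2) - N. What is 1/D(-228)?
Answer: -57/26 + sqrt(13022)/52 ≈ 0.0021919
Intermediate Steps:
1/D(-228) = 1/(sqrt(104 + (-228)**2) - 1*(-228)) = 1/(sqrt(104 + 51984) + 228) = 1/(sqrt(52088) + 228) = 1/(2*sqrt(13022) + 228) = 1/(228 + 2*sqrt(13022))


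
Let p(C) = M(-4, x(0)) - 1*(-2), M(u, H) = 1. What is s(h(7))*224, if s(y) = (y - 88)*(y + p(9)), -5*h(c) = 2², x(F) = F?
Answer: -1094016/25 ≈ -43761.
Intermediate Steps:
p(C) = 3 (p(C) = 1 - 1*(-2) = 1 + 2 = 3)
h(c) = -⅘ (h(c) = -⅕*2² = -⅕*4 = -⅘)
s(y) = (-88 + y)*(3 + y) (s(y) = (y - 88)*(y + 3) = (-88 + y)*(3 + y))
s(h(7))*224 = (-264 + (-⅘)² - 85*(-⅘))*224 = (-264 + 16/25 + 68)*224 = -4884/25*224 = -1094016/25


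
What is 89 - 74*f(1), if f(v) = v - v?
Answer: 89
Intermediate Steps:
f(v) = 0
89 - 74*f(1) = 89 - 74*0 = 89 + 0 = 89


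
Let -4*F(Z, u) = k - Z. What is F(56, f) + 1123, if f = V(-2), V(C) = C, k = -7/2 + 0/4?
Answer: 9103/8 ≈ 1137.9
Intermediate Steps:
k = -7/2 (k = -7*1/2 + 0*(1/4) = -7/2 + 0 = -7/2 ≈ -3.5000)
f = -2
F(Z, u) = 7/8 + Z/4 (F(Z, u) = -(-7/2 - Z)/4 = 7/8 + Z/4)
F(56, f) + 1123 = (7/8 + (1/4)*56) + 1123 = (7/8 + 14) + 1123 = 119/8 + 1123 = 9103/8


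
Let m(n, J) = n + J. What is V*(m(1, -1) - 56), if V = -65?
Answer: 3640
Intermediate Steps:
m(n, J) = J + n
V*(m(1, -1) - 56) = -65*((-1 + 1) - 56) = -65*(0 - 56) = -65*(-56) = 3640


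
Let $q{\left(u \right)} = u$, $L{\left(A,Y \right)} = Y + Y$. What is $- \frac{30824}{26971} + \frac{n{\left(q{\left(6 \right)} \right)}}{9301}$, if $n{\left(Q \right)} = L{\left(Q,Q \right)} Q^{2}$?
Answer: $- \frac{71384}{65107} \approx -1.0964$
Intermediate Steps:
$L{\left(A,Y \right)} = 2 Y$
$n{\left(Q \right)} = 2 Q^{3}$ ($n{\left(Q \right)} = 2 Q Q^{2} = 2 Q^{3}$)
$- \frac{30824}{26971} + \frac{n{\left(q{\left(6 \right)} \right)}}{9301} = - \frac{30824}{26971} + \frac{2 \cdot 6^{3}}{9301} = \left(-30824\right) \frac{1}{26971} + 2 \cdot 216 \cdot \frac{1}{9301} = - \frac{8}{7} + 432 \cdot \frac{1}{9301} = - \frac{8}{7} + \frac{432}{9301} = - \frac{71384}{65107}$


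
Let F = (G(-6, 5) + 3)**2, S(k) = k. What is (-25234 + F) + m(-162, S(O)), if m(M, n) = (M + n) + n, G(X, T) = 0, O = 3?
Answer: -25381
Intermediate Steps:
F = 9 (F = (0 + 3)**2 = 3**2 = 9)
m(M, n) = M + 2*n
(-25234 + F) + m(-162, S(O)) = (-25234 + 9) + (-162 + 2*3) = -25225 + (-162 + 6) = -25225 - 156 = -25381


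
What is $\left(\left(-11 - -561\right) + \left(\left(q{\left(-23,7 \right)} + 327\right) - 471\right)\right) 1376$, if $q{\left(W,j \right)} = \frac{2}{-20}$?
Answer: $\frac{2792592}{5} \approx 5.5852 \cdot 10^{5}$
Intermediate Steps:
$q{\left(W,j \right)} = - \frac{1}{10}$ ($q{\left(W,j \right)} = 2 \left(- \frac{1}{20}\right) = - \frac{1}{10}$)
$\left(\left(-11 - -561\right) + \left(\left(q{\left(-23,7 \right)} + 327\right) - 471\right)\right) 1376 = \left(\left(-11 - -561\right) + \left(\left(- \frac{1}{10} + 327\right) - 471\right)\right) 1376 = \left(\left(-11 + 561\right) + \left(\frac{3269}{10} - 471\right)\right) 1376 = \left(550 - \frac{1441}{10}\right) 1376 = \frac{4059}{10} \cdot 1376 = \frac{2792592}{5}$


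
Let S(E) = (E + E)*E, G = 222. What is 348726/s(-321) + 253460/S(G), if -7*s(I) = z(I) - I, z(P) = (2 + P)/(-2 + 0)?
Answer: -120245391523/23680962 ≈ -5077.7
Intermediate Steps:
z(P) = -1 - P/2 (z(P) = (2 + P)/(-2) = (2 + P)*(-½) = -1 - P/2)
s(I) = ⅐ + 3*I/14 (s(I) = -((-1 - I/2) - I)/7 = -(-1 - 3*I/2)/7 = ⅐ + 3*I/14)
S(E) = 2*E² (S(E) = (2*E)*E = 2*E²)
348726/s(-321) + 253460/S(G) = 348726/(⅐ + (3/14)*(-321)) + 253460/((2*222²)) = 348726/(⅐ - 963/14) + 253460/((2*49284)) = 348726/(-961/14) + 253460/98568 = 348726*(-14/961) + 253460*(1/98568) = -4882164/961 + 63365/24642 = -120245391523/23680962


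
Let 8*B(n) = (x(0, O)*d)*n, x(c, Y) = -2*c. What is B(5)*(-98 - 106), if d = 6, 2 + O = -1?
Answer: 0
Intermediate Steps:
O = -3 (O = -2 - 1 = -3)
B(n) = 0 (B(n) = ((-2*0*6)*n)/8 = ((0*6)*n)/8 = (0*n)/8 = (⅛)*0 = 0)
B(5)*(-98 - 106) = 0*(-98 - 106) = 0*(-204) = 0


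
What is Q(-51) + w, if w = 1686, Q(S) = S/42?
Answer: 23587/14 ≈ 1684.8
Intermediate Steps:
Q(S) = S/42 (Q(S) = S*(1/42) = S/42)
Q(-51) + w = (1/42)*(-51) + 1686 = -17/14 + 1686 = 23587/14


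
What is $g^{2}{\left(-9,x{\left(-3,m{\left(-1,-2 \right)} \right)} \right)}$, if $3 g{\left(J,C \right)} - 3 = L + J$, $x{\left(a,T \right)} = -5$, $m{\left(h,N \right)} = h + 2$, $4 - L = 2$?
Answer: $\frac{16}{9} \approx 1.7778$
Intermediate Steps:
$L = 2$ ($L = 4 - 2 = 2$)
$m{\left(h,N \right)} = 2 + h$
$g{\left(J,C \right)} = \frac{5}{3} + \frac{J}{3}$ ($g{\left(J,C \right)} = 1 + \frac{2 + J}{3} = 1 + \left(\frac{2}{3} + \frac{J}{3}\right) = \frac{5}{3} + \frac{J}{3}$)
$g^{2}{\left(-9,x{\left(-3,m{\left(-1,-2 \right)} \right)} \right)} = \left(\frac{5}{3} + \frac{1}{3} \left(-9\right)\right)^{2} = \left(\frac{5}{3} - 3\right)^{2} = \left(- \frac{4}{3}\right)^{2} = \frac{16}{9}$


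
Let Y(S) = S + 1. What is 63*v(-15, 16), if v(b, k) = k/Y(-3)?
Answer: -504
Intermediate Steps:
Y(S) = 1 + S
v(b, k) = -k/2 (v(b, k) = k/(1 - 3) = k/(-2) = k*(-1/2) = -k/2)
63*v(-15, 16) = 63*(-1/2*16) = 63*(-8) = -504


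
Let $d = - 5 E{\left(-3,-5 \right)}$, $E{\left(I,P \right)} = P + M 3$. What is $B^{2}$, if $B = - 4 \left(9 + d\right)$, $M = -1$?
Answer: $38416$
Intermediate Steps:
$E{\left(I,P \right)} = -3 + P$ ($E{\left(I,P \right)} = P - 3 = -3 + P$)
$d = 40$ ($d = - 5 \left(-3 - 5\right) = \left(-5\right) \left(-8\right) = 40$)
$B = -196$ ($B = - 4 \left(9 + 40\right) = \left(-4\right) 49 = -196$)
$B^{2} = \left(-196\right)^{2} = 38416$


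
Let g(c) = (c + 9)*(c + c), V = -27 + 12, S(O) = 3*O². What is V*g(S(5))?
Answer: -189000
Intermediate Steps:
V = -15
g(c) = 2*c*(9 + c) (g(c) = (9 + c)*(2*c) = 2*c*(9 + c))
V*g(S(5)) = -30*3*5²*(9 + 3*5²) = -30*3*25*(9 + 3*25) = -30*75*(9 + 75) = -30*75*84 = -15*12600 = -189000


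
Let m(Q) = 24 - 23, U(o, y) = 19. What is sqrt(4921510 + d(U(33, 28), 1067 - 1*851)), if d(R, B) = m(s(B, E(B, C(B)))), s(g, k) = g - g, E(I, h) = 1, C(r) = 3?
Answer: 7*sqrt(100439) ≈ 2218.4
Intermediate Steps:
s(g, k) = 0
m(Q) = 1
d(R, B) = 1
sqrt(4921510 + d(U(33, 28), 1067 - 1*851)) = sqrt(4921510 + 1) = sqrt(4921511) = 7*sqrt(100439)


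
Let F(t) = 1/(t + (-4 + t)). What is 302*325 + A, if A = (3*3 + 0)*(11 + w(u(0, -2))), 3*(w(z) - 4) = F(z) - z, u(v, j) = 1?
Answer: 196561/2 ≈ 98281.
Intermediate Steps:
F(t) = 1/(-4 + 2*t)
w(z) = 4 - z/3 + 1/(6*(-2 + z)) (w(z) = 4 + (1/(2*(-2 + z)) - z)/3 = 4 + (-z/3 + 1/(6*(-2 + z))) = 4 - z/3 + 1/(6*(-2 + z)))
A = 261/2 (A = (3*3 + 0)*(11 + (1 + 2*(-2 + 1)*(12 - 1*1))/(6*(-2 + 1))) = (9 + 0)*(11 + (⅙)*(1 + 2*(-1)*(12 - 1))/(-1)) = 9*(11 + (⅙)*(-1)*(1 + 2*(-1)*11)) = 9*(11 + (⅙)*(-1)*(1 - 22)) = 9*(11 + (⅙)*(-1)*(-21)) = 9*(11 + 7/2) = 9*(29/2) = 261/2 ≈ 130.50)
302*325 + A = 302*325 + 261/2 = 98150 + 261/2 = 196561/2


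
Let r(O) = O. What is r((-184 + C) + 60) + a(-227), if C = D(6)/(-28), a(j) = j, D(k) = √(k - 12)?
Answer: -351 - I*√6/28 ≈ -351.0 - 0.087482*I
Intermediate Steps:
D(k) = √(-12 + k)
C = -I*√6/28 (C = √(-12 + 6)/(-28) = √(-6)*(-1/28) = (I*√6)*(-1/28) = -I*√6/28 ≈ -0.087482*I)
r((-184 + C) + 60) + a(-227) = ((-184 - I*√6/28) + 60) - 227 = (-124 - I*√6/28) - 227 = -351 - I*√6/28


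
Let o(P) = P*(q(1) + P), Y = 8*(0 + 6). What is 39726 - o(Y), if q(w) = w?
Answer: 37374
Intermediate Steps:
Y = 48 (Y = 8*6 = 48)
o(P) = P*(1 + P)
39726 - o(Y) = 39726 - 48*(1 + 48) = 39726 - 48*49 = 39726 - 1*2352 = 39726 - 2352 = 37374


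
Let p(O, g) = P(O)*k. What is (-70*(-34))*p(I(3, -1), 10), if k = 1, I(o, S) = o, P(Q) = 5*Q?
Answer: 35700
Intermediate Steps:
p(O, g) = 5*O (p(O, g) = (5*O)*1 = 5*O)
(-70*(-34))*p(I(3, -1), 10) = (-70*(-34))*(5*3) = 2380*15 = 35700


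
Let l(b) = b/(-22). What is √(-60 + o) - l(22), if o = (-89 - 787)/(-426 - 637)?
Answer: 1 + 2*I*√16716738/1063 ≈ 1.0 + 7.6926*I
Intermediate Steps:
o = 876/1063 (o = -876/(-1063) = -876*(-1/1063) = 876/1063 ≈ 0.82408)
l(b) = -b/22 (l(b) = b*(-1/22) = -b/22)
√(-60 + o) - l(22) = √(-60 + 876/1063) - (-1)*22/22 = √(-62904/1063) - 1*(-1) = 2*I*√16716738/1063 + 1 = 1 + 2*I*√16716738/1063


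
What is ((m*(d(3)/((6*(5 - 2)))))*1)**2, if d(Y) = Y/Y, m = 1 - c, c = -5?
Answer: 1/9 ≈ 0.11111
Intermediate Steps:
m = 6 (m = 1 - 1*(-5) = 1 + 5 = 6)
d(Y) = 1
((m*(d(3)/((6*(5 - 2)))))*1)**2 = ((6*(1/(6*(5 - 2))))*1)**2 = ((6*(1/(6*3)))*1)**2 = ((6*(1/18))*1)**2 = ((1/3)*1)**2 = (1/3)**2 = 1/9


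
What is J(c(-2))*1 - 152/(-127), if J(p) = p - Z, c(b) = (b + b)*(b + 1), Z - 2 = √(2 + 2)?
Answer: 152/127 ≈ 1.1968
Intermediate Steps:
Z = 4 (Z = 2 + √(2 + 2) = 2 + √4 = 2 + 2 = 4)
c(b) = 2*b*(1 + b) (c(b) = (2*b)*(1 + b) = 2*b*(1 + b))
J(p) = -4 + p (J(p) = p - 1*4 = p - 4 = -4 + p)
J(c(-2))*1 - 152/(-127) = (-4 + 2*(-2)*(1 - 2))*1 - 152/(-127) = (-4 + 2*(-2)*(-1))*1 - 152*(-1/127) = (-4 + 4)*1 + 152/127 = 0*1 + 152/127 = 0 + 152/127 = 152/127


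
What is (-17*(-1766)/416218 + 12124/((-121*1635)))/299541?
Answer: 40598879/1121134145772465 ≈ 3.6212e-8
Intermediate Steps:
(-17*(-1766)/416218 + 12124/((-121*1635)))/299541 = (30022*(1/416218) + 12124/(-197835))*(1/299541) = (15011/208109 + 12124*(-1/197835))*(1/299541) = (15011/208109 - 12124/197835)*(1/299541) = (40598879/3742840365)*(1/299541) = 40598879/1121134145772465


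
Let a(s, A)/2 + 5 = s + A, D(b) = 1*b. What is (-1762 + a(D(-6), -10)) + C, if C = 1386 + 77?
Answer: -341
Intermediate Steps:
D(b) = b
a(s, A) = -10 + 2*A + 2*s (a(s, A) = -10 + 2*(s + A) = -10 + 2*(A + s) = -10 + (2*A + 2*s) = -10 + 2*A + 2*s)
C = 1463
(-1762 + a(D(-6), -10)) + C = (-1762 + (-10 + 2*(-10) + 2*(-6))) + 1463 = (-1762 + (-10 - 20 - 12)) + 1463 = (-1762 - 42) + 1463 = -1804 + 1463 = -341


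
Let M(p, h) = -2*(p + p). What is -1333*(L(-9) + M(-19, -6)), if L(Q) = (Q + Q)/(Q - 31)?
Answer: -2038157/20 ≈ -1.0191e+5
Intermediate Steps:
M(p, h) = -4*p
L(Q) = 2*Q/(-31 + Q) (L(Q) = (2*Q)/(-31 + Q) = 2*Q/(-31 + Q))
-1333*(L(-9) + M(-19, -6)) = -1333*(2*(-9)/(-31 - 9) - 4*(-19)) = -1333*(2*(-9)/(-40) + 76) = -1333*(2*(-9)*(-1/40) + 76) = -1333*(9/20 + 76) = -1333*1529/20 = -2038157/20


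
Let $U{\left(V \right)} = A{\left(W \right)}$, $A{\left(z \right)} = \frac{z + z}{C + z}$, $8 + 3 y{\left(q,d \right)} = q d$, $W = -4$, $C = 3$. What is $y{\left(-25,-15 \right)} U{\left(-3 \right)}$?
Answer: $\frac{2936}{3} \approx 978.67$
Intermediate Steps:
$y{\left(q,d \right)} = - \frac{8}{3} + \frac{d q}{3}$ ($y{\left(q,d \right)} = - \frac{8}{3} + \frac{q d}{3} = - \frac{8}{3} + \frac{d q}{3}$)
$A{\left(z \right)} = \frac{2 z}{3 + z}$ ($A{\left(z \right)} = \frac{z + z}{3 + z} = \frac{2 z}{3 + z}$)
$U{\left(V \right)} = 8$ ($U{\left(V \right)} = 2 \left(-4\right) \frac{1}{3 - 4} = 2 \left(-4\right) \frac{1}{-1} = 2 \left(-4\right) \left(-1\right) = 8$)
$y{\left(-25,-15 \right)} U{\left(-3 \right)} = \left(- \frac{8}{3} + \frac{1}{3} \left(-15\right) \left(-25\right)\right) 8 = \left(- \frac{8}{3} + 125\right) 8 = \frac{367}{3} \cdot 8 = \frac{2936}{3}$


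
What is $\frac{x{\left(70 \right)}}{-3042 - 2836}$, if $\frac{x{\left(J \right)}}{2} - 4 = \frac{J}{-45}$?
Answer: $- \frac{22}{26451} \approx -0.00083173$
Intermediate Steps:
$x{\left(J \right)} = 8 - \frac{2 J}{45}$ ($x{\left(J \right)} = 8 + 2 \frac{J}{-45} = 8 + 2 J \left(- \frac{1}{45}\right) = 8 + 2 \left(- \frac{J}{45}\right) = 8 - \frac{2 J}{45}$)
$\frac{x{\left(70 \right)}}{-3042 - 2836} = \frac{8 - \frac{28}{9}}{-3042 - 2836} = \frac{8 - \frac{28}{9}}{-5878} = \frac{44}{9} \left(- \frac{1}{5878}\right) = - \frac{22}{26451}$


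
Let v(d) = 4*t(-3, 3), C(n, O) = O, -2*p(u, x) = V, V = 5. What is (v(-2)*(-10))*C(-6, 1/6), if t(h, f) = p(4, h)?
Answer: 50/3 ≈ 16.667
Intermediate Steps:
p(u, x) = -5/2 (p(u, x) = -½*5 = -5/2)
t(h, f) = -5/2
v(d) = -10 (v(d) = 4*(-5/2) = -10)
(v(-2)*(-10))*C(-6, 1/6) = -10*(-10)/6 = 100*(⅙) = 50/3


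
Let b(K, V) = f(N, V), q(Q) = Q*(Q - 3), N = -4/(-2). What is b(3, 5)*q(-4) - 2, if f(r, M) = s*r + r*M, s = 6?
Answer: 614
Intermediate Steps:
N = 2 (N = -4*(-½) = 2)
q(Q) = Q*(-3 + Q)
f(r, M) = 6*r + M*r (f(r, M) = 6*r + r*M = 6*r + M*r)
b(K, V) = 12 + 2*V (b(K, V) = 2*(6 + V) = 12 + 2*V)
b(3, 5)*q(-4) - 2 = (12 + 2*5)*(-4*(-3 - 4)) - 2 = (12 + 10)*(-4*(-7)) - 2 = 22*28 - 2 = 616 - 2 = 614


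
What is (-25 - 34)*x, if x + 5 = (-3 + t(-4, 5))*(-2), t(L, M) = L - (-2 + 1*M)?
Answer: -885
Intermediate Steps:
t(L, M) = 2 + L - M (t(L, M) = L - (-2 + M) = L + (2 - M) = 2 + L - M)
x = 15 (x = -5 + (-3 + (2 - 4 - 1*5))*(-2) = -5 + (-3 + (2 - 4 - 5))*(-2) = -5 + (-3 - 7)*(-2) = -5 - 10*(-2) = -5 + 20 = 15)
(-25 - 34)*x = (-25 - 34)*15 = -59*15 = -885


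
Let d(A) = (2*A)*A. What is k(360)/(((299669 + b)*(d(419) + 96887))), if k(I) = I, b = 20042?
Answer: 360/143233405399 ≈ 2.5134e-9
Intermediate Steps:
d(A) = 2*A**2
k(360)/(((299669 + b)*(d(419) + 96887))) = 360/(((299669 + 20042)*(2*419**2 + 96887))) = 360/((319711*(2*175561 + 96887))) = 360/((319711*(351122 + 96887))) = 360/((319711*448009)) = 360/143233405399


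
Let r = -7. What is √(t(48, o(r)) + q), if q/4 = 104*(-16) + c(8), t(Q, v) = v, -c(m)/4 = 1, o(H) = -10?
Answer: I*√6682 ≈ 81.744*I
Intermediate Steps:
c(m) = -4 (c(m) = -4*1 = -4)
q = -6672 (q = 4*(104*(-16) - 4) = 4*(-1664 - 4) = 4*(-1668) = -6672)
√(t(48, o(r)) + q) = √(-10 - 6672) = √(-6682) = I*√6682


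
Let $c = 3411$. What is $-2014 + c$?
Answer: $1397$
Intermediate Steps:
$-2014 + c = -2014 + 3411 = 1397$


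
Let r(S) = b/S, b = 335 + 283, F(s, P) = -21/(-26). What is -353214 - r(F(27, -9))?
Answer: -2477854/7 ≈ -3.5398e+5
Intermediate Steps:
F(s, P) = 21/26 (F(s, P) = -21*(-1/26) = 21/26)
b = 618
r(S) = 618/S
-353214 - r(F(27, -9)) = -353214 - 618/21/26 = -353214 - 618*26/21 = -353214 - 1*5356/7 = -353214 - 5356/7 = -2477854/7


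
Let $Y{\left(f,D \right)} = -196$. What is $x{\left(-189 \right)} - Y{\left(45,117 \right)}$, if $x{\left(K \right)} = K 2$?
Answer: $-182$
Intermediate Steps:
$x{\left(K \right)} = 2 K$
$x{\left(-189 \right)} - Y{\left(45,117 \right)} = 2 \left(-189\right) - -196 = -378 + 196 = -182$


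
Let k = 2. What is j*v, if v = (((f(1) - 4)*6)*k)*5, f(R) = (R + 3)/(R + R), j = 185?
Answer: -22200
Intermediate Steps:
f(R) = (3 + R)/(2*R) (f(R) = (3 + R)/((2*R)) = (3 + R)*(1/(2*R)) = (3 + R)/(2*R))
v = -120 (v = ((((1/2)*(3 + 1)/1 - 4)*6)*2)*5 = ((((1/2)*1*4 - 4)*6)*2)*5 = (((2 - 4)*6)*2)*5 = (-2*6*2)*5 = -12*2*5 = -24*5 = -120)
j*v = 185*(-120) = -22200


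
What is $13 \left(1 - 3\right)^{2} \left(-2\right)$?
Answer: $-104$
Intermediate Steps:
$13 \left(1 - 3\right)^{2} \left(-2\right) = 13 \left(-2\right)^{2} \left(-2\right) = 13 \cdot 4 \left(-2\right) = 52 \left(-2\right) = -104$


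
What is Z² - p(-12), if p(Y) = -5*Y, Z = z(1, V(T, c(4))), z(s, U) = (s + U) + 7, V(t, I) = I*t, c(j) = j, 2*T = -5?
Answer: -56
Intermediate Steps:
T = -5/2 (T = (½)*(-5) = -5/2 ≈ -2.5000)
z(s, U) = 7 + U + s (z(s, U) = (U + s) + 7 = 7 + U + s)
Z = -2 (Z = 7 + 4*(-5/2) + 1 = 7 - 10 + 1 = -2)
Z² - p(-12) = (-2)² - (-5)*(-12) = 4 - 1*60 = 4 - 60 = -56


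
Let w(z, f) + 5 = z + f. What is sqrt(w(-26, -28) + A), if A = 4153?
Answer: sqrt(4094) ≈ 63.984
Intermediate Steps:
w(z, f) = -5 + f + z (w(z, f) = -5 + (z + f) = -5 + (f + z) = -5 + f + z)
sqrt(w(-26, -28) + A) = sqrt((-5 - 28 - 26) + 4153) = sqrt(-59 + 4153) = sqrt(4094)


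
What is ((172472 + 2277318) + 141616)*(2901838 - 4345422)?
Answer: -3740912239104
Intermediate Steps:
((172472 + 2277318) + 141616)*(2901838 - 4345422) = (2449790 + 141616)*(-1443584) = 2591406*(-1443584) = -3740912239104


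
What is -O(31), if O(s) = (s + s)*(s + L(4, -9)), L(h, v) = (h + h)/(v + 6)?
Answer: -5270/3 ≈ -1756.7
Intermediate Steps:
L(h, v) = 2*h/(6 + v) (L(h, v) = (2*h)/(6 + v) = 2*h/(6 + v))
O(s) = 2*s*(-8/3 + s) (O(s) = (s + s)*(s + 2*4/(6 - 9)) = (2*s)*(s + 2*4/(-3)) = (2*s)*(s + 2*4*(-⅓)) = (2*s)*(s - 8/3) = (2*s)*(-8/3 + s) = 2*s*(-8/3 + s))
-O(31) = -2*31*(-8 + 3*31)/3 = -2*31*(-8 + 93)/3 = -2*31*85/3 = -1*5270/3 = -5270/3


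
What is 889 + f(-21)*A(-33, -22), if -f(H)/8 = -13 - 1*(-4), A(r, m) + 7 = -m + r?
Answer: -407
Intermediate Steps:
A(r, m) = -7 + r - m (A(r, m) = -7 + (-m + r) = -7 + (r - m) = -7 + r - m)
f(H) = 72 (f(H) = -8*(-13 - 1*(-4)) = -8*(-13 + 4) = -8*(-9) = 72)
889 + f(-21)*A(-33, -22) = 889 + 72*(-7 - 33 - 1*(-22)) = 889 + 72*(-7 - 33 + 22) = 889 + 72*(-18) = 889 - 1296 = -407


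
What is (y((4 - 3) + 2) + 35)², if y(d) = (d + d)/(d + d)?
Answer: 1296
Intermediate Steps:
y(d) = 1 (y(d) = (2*d)/((2*d)) = (2*d)*(1/(2*d)) = 1)
(y((4 - 3) + 2) + 35)² = (1 + 35)² = 36² = 1296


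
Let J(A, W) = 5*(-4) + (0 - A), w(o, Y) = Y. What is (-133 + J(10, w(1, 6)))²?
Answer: 26569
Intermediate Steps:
J(A, W) = -20 - A
(-133 + J(10, w(1, 6)))² = (-133 + (-20 - 1*10))² = (-133 + (-20 - 10))² = (-133 - 30)² = (-163)² = 26569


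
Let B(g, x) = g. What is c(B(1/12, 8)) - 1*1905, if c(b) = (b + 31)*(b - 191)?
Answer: -1128863/144 ≈ -7839.3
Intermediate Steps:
c(b) = (-191 + b)*(31 + b) (c(b) = (31 + b)*(-191 + b) = (-191 + b)*(31 + b))
c(B(1/12, 8)) - 1*1905 = (-5921 + (1/12)² - 160/12) - 1*1905 = (-5921 + (1/12)² - 160*1/12) - 1905 = (-5921 + 1/144 - 40/3) - 1905 = -854543/144 - 1905 = -1128863/144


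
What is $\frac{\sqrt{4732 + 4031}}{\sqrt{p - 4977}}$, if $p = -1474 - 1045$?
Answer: $- \frac{i \sqrt{16421862}}{3748} \approx - 1.0812 i$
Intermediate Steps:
$p = -2519$
$\frac{\sqrt{4732 + 4031}}{\sqrt{p - 4977}} = \frac{\sqrt{4732 + 4031}}{\sqrt{-2519 - 4977}} = \frac{\sqrt{8763}}{\sqrt{-7496}} = \frac{\sqrt{8763}}{2 i \sqrt{1874}} = \sqrt{8763} \left(- \frac{i \sqrt{1874}}{3748}\right) = - \frac{i \sqrt{16421862}}{3748}$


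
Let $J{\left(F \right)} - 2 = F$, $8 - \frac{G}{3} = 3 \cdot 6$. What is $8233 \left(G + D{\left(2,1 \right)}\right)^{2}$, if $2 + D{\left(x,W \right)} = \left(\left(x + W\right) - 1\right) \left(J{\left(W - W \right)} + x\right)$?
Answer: $4742208$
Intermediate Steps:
$G = -30$ ($G = 24 - 3 \cdot 3 \cdot 6 = 24 - 54 = -30$)
$J{\left(F \right)} = 2 + F$
$D{\left(x,W \right)} = -2 + \left(2 + x\right) \left(-1 + W + x\right)$ ($D{\left(x,W \right)} = -2 + \left(\left(x + W\right) - 1\right) \left(\left(2 + \left(W - W\right)\right) + x\right) = -2 + \left(\left(W + x\right) - 1\right) \left(\left(2 + 0\right) + x\right) = -2 + \left(-1 + W + x\right) \left(2 + x\right) = -2 + \left(2 + x\right) \left(-1 + W + x\right)$)
$8233 \left(G + D{\left(2,1 \right)}\right)^{2} = 8233 \left(-30 + \left(-4 + 2 + 2^{2} + 2 \cdot 1 + 1 \cdot 2\right)\right)^{2} = 8233 \left(-30 + \left(-4 + 2 + 4 + 2 + 2\right)\right)^{2} = 8233 \left(-30 + 6\right)^{2} = 8233 \left(-24\right)^{2} = 8233 \cdot 576 = 4742208$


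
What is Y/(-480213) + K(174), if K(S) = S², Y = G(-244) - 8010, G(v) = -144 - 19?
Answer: 14538936961/480213 ≈ 30276.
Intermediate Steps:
G(v) = -163
Y = -8173 (Y = -163 - 8010 = -8173)
Y/(-480213) + K(174) = -8173/(-480213) + 174² = -8173*(-1/480213) + 30276 = 8173/480213 + 30276 = 14538936961/480213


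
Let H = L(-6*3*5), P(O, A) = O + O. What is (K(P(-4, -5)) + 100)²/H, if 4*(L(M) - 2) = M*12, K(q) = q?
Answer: -2116/67 ≈ -31.582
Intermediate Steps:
P(O, A) = 2*O
L(M) = 2 + 3*M (L(M) = 2 + (M*12)/4 = 2 + (12*M)/4 = 2 + 3*M)
H = -268 (H = 2 + 3*(-6*3*5) = 2 + 3*(-18*5) = 2 + 3*(-90) = 2 - 270 = -268)
(K(P(-4, -5)) + 100)²/H = (2*(-4) + 100)²/(-268) = (-8 + 100)²*(-1/268) = 92²*(-1/268) = 8464*(-1/268) = -2116/67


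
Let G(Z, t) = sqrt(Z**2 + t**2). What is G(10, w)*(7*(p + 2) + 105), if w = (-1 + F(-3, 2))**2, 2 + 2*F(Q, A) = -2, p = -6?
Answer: 77*sqrt(181) ≈ 1035.9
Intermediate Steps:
F(Q, A) = -2 (F(Q, A) = -1 + (1/2)*(-2) = -1 - 1 = -2)
w = 9 (w = (-1 - 2)**2 = (-3)**2 = 9)
G(10, w)*(7*(p + 2) + 105) = sqrt(10**2 + 9**2)*(7*(-6 + 2) + 105) = sqrt(100 + 81)*(7*(-4) + 105) = sqrt(181)*(-28 + 105) = sqrt(181)*77 = 77*sqrt(181)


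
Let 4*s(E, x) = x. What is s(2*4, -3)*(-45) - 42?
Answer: -33/4 ≈ -8.2500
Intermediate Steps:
s(E, x) = x/4
s(2*4, -3)*(-45) - 42 = ((¼)*(-3))*(-45) - 42 = -¾*(-45) - 42 = 135/4 - 42 = -33/4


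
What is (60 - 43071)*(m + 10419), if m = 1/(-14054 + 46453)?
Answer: -14519016043002/32399 ≈ -4.4813e+8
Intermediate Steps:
m = 1/32399 ≈ 3.0865e-5
(60 - 43071)*(m + 10419) = (60 - 43071)*(1/32399 + 10419) = -43011*337565182/32399 = -14519016043002/32399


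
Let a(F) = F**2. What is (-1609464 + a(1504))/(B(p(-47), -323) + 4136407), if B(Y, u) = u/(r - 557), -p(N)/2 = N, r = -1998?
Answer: 208408795/1321065026 ≈ 0.15776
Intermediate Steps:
p(N) = -2*N
B(Y, u) = -u/2555 (B(Y, u) = u/(-1998 - 557) = u/(-2555) = -u/2555)
(-1609464 + a(1504))/(B(p(-47), -323) + 4136407) = (-1609464 + 1504**2)/(-1/2555*(-323) + 4136407) = (-1609464 + 2262016)/(323/2555 + 4136407) = 652552/(10568520208/2555) = 652552*(2555/10568520208) = 208408795/1321065026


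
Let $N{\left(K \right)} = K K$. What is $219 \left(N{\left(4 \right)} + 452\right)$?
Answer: $102492$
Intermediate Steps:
$N{\left(K \right)} = K^{2}$
$219 \left(N{\left(4 \right)} + 452\right) = 219 \left(4^{2} + 452\right) = 219 \left(16 + 452\right) = 219 \cdot 468 = 102492$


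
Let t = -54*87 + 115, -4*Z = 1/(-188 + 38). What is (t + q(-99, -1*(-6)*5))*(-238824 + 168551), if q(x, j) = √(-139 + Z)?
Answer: 322061159 - 70273*I*√500394/60 ≈ 3.2206e+8 - 8.285e+5*I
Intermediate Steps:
Z = 1/600 (Z = -1/(4*(-188 + 38)) = -¼/(-150) = -¼*(-1/150) = 1/600 ≈ 0.0016667)
q(x, j) = I*√500394/60 (q(x, j) = √(-139 + 1/600) = √(-83399/600) = I*√500394/60)
t = -4583 (t = -4698 + 115 = -4583)
(t + q(-99, -1*(-6)*5))*(-238824 + 168551) = (-4583 + I*√500394/60)*(-238824 + 168551) = (-4583 + I*√500394/60)*(-70273) = 322061159 - 70273*I*√500394/60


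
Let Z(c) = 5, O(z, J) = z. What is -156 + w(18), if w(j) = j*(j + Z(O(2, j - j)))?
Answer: 258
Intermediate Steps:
w(j) = j*(5 + j) (w(j) = j*(j + 5) = j*(5 + j))
-156 + w(18) = -156 + 18*(5 + 18) = -156 + 18*23 = -156 + 414 = 258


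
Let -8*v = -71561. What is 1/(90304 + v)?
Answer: 8/793993 ≈ 1.0076e-5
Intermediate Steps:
v = 71561/8 (v = -⅛*(-71561) = 71561/8 ≈ 8945.1)
1/(90304 + v) = 1/(90304 + 71561/8) = 1/(793993/8) = 8/793993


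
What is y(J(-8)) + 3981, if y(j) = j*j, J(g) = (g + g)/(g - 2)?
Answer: 99589/25 ≈ 3983.6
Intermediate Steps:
J(g) = 2*g/(-2 + g) (J(g) = (2*g)/(-2 + g) = 2*g/(-2 + g))
y(j) = j**2
y(J(-8)) + 3981 = (2*(-8)/(-2 - 8))**2 + 3981 = (2*(-8)/(-10))**2 + 3981 = (2*(-8)*(-1/10))**2 + 3981 = (8/5)**2 + 3981 = 64/25 + 3981 = 99589/25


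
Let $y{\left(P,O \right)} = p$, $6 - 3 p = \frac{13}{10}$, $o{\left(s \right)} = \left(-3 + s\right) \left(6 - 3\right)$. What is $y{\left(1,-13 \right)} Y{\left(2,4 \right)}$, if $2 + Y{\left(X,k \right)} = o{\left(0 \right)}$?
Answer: $- \frac{517}{30} \approx -17.233$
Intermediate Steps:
$o{\left(s \right)} = -9 + 3 s$ ($o{\left(s \right)} = \left(-3 + s\right) 3 = -9 + 3 s$)
$Y{\left(X,k \right)} = -11$ ($Y{\left(X,k \right)} = -2 + \left(-9 + 3 \cdot 0\right) = -2 + \left(-9 + 0\right) = -2 - 9 = -11$)
$p = \frac{47}{30}$ ($p = 2 - \frac{13 \cdot \frac{1}{10}}{3} = 2 - \frac{13}{30} = \frac{47}{30} \approx 1.5667$)
$y{\left(P,O \right)} = \frac{47}{30}$
$y{\left(1,-13 \right)} Y{\left(2,4 \right)} = \frac{47}{30} \left(-11\right) = - \frac{517}{30}$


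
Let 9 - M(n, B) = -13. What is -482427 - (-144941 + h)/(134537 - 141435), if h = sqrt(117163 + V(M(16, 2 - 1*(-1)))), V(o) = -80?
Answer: -3327926387/6898 + sqrt(117083)/6898 ≈ -4.8245e+5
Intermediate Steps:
M(n, B) = 22 (M(n, B) = 9 - 1*(-13) = 9 + 13 = 22)
h = sqrt(117083) (h = sqrt(117163 - 80) = sqrt(117083) ≈ 342.17)
-482427 - (-144941 + h)/(134537 - 141435) = -482427 - (-144941 + sqrt(117083))/(134537 - 141435) = -482427 - (-144941 + sqrt(117083))/(-6898) = -482427 - (-144941 + sqrt(117083))*(-1)/6898 = -482427 - (144941/6898 - sqrt(117083)/6898) = -482427 + (-144941/6898 + sqrt(117083)/6898) = -3327926387/6898 + sqrt(117083)/6898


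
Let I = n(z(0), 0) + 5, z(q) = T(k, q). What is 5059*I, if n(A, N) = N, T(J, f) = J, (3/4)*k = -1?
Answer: 25295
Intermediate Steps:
k = -4/3 (k = (4/3)*(-1) = -4/3 ≈ -1.3333)
z(q) = -4/3
I = 5 (I = 0 + 5 = 5)
5059*I = 5059*5 = 25295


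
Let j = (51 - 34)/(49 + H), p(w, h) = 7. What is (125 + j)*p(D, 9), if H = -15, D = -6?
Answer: 1757/2 ≈ 878.50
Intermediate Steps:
j = ½ (j = (51 - 34)/(49 - 15) = 17/34 = 17*(1/34) = ½ ≈ 0.50000)
(125 + j)*p(D, 9) = (125 + ½)*7 = (251/2)*7 = 1757/2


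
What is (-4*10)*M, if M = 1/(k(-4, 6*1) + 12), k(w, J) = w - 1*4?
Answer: -10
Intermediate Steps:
k(w, J) = -4 + w (k(w, J) = w - 4 = -4 + w)
M = ¼ (M = 1/((-4 - 4) + 12) = 1/(-8 + 12) = 1/4 = ¼ ≈ 0.25000)
(-4*10)*M = -4*10*(¼) = -40*¼ = -10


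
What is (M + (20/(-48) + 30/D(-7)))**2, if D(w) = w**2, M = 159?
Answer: 8762270449/345744 ≈ 25343.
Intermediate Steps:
(M + (20/(-48) + 30/D(-7)))**2 = (159 + (20/(-48) + 30/((-7)**2)))**2 = (159 + (20*(-1/48) + 30/49))**2 = (159 + (-5/12 + 30*(1/49)))**2 = (159 + (-5/12 + 30/49))**2 = (159 + 115/588)**2 = (93607/588)**2 = 8762270449/345744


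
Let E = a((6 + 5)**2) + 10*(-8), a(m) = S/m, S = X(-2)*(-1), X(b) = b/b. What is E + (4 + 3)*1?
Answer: -8834/121 ≈ -73.008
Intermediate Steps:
X(b) = 1
S = -1 (S = 1*(-1) = -1)
a(m) = -1/m
E = -9681/121 (E = -1/((6 + 5)**2) + 10*(-8) = -1/(11**2) - 80 = -1/121 - 80 = -9681/121 ≈ -80.008)
E + (4 + 3)*1 = -9681/121 + (4 + 3)*1 = -9681/121 + 7*1 = -9681/121 + 7 = -8834/121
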